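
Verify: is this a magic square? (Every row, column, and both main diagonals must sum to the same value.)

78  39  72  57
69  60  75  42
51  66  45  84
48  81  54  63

Row 1: 78 + 39 + 72 + 57 = 246.
Row 2: 69 + 60 + 75 + 42 = 246.
Row 3: 51 + 66 + 45 + 84 = 246.
Row 4: 48 + 81 + 54 + 63 = 246.
Column 1: 78 + 69 + 51 + 48 = 246.
Column 2: 39 + 60 + 66 + 81 = 246.
Column 3: 72 + 75 + 45 + 54 = 246.
Column 4: 57 + 42 + 84 + 63 = 246.
Main diagonal: 78 + 60 + 45 + 63 = 246.
Anti-diagonal: 57 + 75 + 66 + 48 = 246.
All lines sum to 246.

Yes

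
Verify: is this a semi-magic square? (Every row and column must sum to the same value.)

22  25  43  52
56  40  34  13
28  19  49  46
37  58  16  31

Row 1: 22 + 25 + 43 + 52 = 142.
Row 2: 56 + 40 + 34 + 13 = 143.
Row 3: 28 + 19 + 49 + 46 = 142.
Row 4: 37 + 58 + 16 + 31 = 142.
Column 1: 22 + 56 + 28 + 37 = 143.
Column 2: 25 + 40 + 19 + 58 = 142.
Column 3: 43 + 34 + 49 + 16 = 142.
Column 4: 52 + 13 + 46 + 31 = 142.

No — column 1 sums to 143 but column 4 sums to 142.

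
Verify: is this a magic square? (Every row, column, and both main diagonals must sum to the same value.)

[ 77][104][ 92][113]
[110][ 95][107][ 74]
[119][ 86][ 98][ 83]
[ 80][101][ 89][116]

Yes

Row 1: 77 + 104 + 92 + 113 = 386.
Row 2: 110 + 95 + 107 + 74 = 386.
Row 3: 119 + 86 + 98 + 83 = 386.
Row 4: 80 + 101 + 89 + 116 = 386.
Column 1: 77 + 110 + 119 + 80 = 386.
Column 2: 104 + 95 + 86 + 101 = 386.
Column 3: 92 + 107 + 98 + 89 = 386.
Column 4: 113 + 74 + 83 + 116 = 386.
Main diagonal: 77 + 95 + 98 + 116 = 386.
Anti-diagonal: 113 + 107 + 86 + 80 = 386.
All lines sum to 386.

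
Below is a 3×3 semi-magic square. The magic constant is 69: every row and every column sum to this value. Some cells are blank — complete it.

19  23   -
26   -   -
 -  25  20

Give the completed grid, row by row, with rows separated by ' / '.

19 23 27 / 26 21 22 / 24 25 20

Using row 1: 19 + 23 + ? → (1,3) = 69 − 42 = 27.
Row 3 needs 69; the known cells sum to 45, so (3,1) = 24.
Column 2 must total 69; the given cells sum to 48, so (2,2) = 21.
From column 3, 69 − (27 + 20) gives (2,3) = 22.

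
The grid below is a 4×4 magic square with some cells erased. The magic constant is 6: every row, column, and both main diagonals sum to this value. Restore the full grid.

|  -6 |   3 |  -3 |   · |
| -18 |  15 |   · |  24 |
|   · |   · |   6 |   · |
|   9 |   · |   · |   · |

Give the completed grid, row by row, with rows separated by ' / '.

-6 3 -3 12 / -18 15 -15 24 / 21 0 6 -21 / 9 -12 18 -9

Row 1 needs 6; the known cells sum to -6, so (1,4) = 12.
Row 2: -18 + 15 + 24 + ? = 6, so (2,3) = -15.
Column 1 must total 6; the given cells sum to -15, so (3,1) = 21.
Column 3 must total 6; the given cells sum to -12, so (4,3) = 18.
Using main diagonal: -6 + 15 + 6 + ? → (4,4) = 6 − 15 = -9.
The remaining cell in anti-diagonal is (3,2) = 6 − 6 = 0.
The remaining cell in row 3 is (3,4) = 6 − 27 = -21.
Row 4 must total 6; the given cells sum to 18, so (4,2) = -12.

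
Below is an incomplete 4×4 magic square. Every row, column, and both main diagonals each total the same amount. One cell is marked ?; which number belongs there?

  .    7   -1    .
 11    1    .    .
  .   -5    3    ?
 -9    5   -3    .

-7

Column 2 is complete and sums to 8; that is the magic constant.
The remaining cell in row 4 is (4,4) = 8 − (-7) = 15.
Using column 3: -1 + 3 + (-3) + ? → (2,3) = 8 − (-1) = 9.
Main diagonal must total 8; the given cells sum to 19, so (1,1) = -11.
Using anti-diagonal: 9 + (-5) + (-9) + ? → (1,4) = 8 − (-5) = 13.
Row 2 must total 8; the given cells sum to 21, so (2,4) = -13.
Column 1 must total 8; the given cells sum to -9, so (3,1) = 17.
Column 4 must total 8; the given cells sum to 15, so (3,4) = -7.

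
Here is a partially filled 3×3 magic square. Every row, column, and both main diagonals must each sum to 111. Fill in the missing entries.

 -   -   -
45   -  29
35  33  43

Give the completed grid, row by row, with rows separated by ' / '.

31 41 39 / 45 37 29 / 35 33 43

Row 2 must total 111; the given cells sum to 74, so (2,2) = 37.
Column 1: 45 + 35 + ? = 111, so (1,1) = 31.
Using column 2: 37 + 33 + ? → (1,2) = 111 − 70 = 41.
Using column 3: 29 + 43 + ? → (1,3) = 111 − 72 = 39.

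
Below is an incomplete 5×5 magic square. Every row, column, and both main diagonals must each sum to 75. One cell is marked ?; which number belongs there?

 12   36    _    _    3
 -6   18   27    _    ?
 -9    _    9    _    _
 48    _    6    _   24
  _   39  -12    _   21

-15

Column 1 must total 75; the given cells sum to 45, so (5,1) = 30.
From column 3, 75 − (27 + 9 + 6 + (-12)) gives (1,3) = 45.
Main diagonal must total 75; the given cells sum to 60, so (4,4) = 15.
The remaining cell in row 1 is (1,4) = 75 − 96 = -21.
Using row 4: 48 + 6 + 15 + 24 + ? → (4,2) = 75 − 93 = -18.
From row 5, 75 − (30 + 39 + (-12) + 21) gives (5,4) = -3.
The remaining cell in column 2 is (3,2) = 75 − 75 = 0.
From anti-diagonal, 75 − (3 + 9 + (-18) + 30) gives (2,4) = 51.
Row 2 needs 75; the known cells sum to 90, so (2,5) = -15.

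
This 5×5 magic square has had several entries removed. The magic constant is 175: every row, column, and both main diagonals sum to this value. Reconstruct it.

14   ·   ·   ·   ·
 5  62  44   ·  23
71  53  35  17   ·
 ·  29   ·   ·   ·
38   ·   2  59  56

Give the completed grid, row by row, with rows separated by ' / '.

14 11 68 50 32 / 5 62 44 41 23 / 71 53 35 17 -1 / 47 29 26 8 65 / 38 20 2 59 56

From row 2, 175 − (5 + 62 + 44 + 23) gives (2,4) = 41.
Using row 3: 71 + 53 + 35 + 17 + ? → (3,5) = 175 − 176 = -1.
From row 5, 175 − (38 + 2 + 59 + 56) gives (5,2) = 20.
Column 1 needs 175; the known cells sum to 128, so (4,1) = 47.
Column 2 needs 175; the known cells sum to 164, so (1,2) = 11.
From main diagonal, 175 − (14 + 62 + 35 + 56) gives (4,4) = 8.
Anti-diagonal: 41 + 35 + 29 + 38 + ? = 175, so (1,5) = 32.
Column 4 needs 175; the known cells sum to 125, so (1,4) = 50.
Column 5 must total 175; the given cells sum to 110, so (4,5) = 65.
Row 1: 14 + 11 + 50 + 32 + ? = 175, so (1,3) = 68.
From row 4, 175 − (47 + 29 + 8 + 65) gives (4,3) = 26.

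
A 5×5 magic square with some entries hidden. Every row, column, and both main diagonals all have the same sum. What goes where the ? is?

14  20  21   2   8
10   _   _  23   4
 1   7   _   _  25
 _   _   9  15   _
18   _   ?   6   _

Row 1 is complete and sums to 65; that is the magic constant.
The remaining cell in column 1 is (4,1) = 65 − 43 = 22.
Using column 4: 2 + 23 + 15 + 6 + ? → (3,4) = 65 − 46 = 19.
Row 3 must total 65; the given cells sum to 52, so (3,3) = 13.
Anti-diagonal needs 65; the known cells sum to 62, so (4,2) = 3.
Row 4 needs 65; the known cells sum to 49, so (4,5) = 16.
From column 5, 65 − (8 + 4 + 25 + 16) gives (5,5) = 12.
The remaining cell in main diagonal is (2,2) = 65 − 54 = 11.
The remaining cell in row 2 is (2,3) = 65 − 48 = 17.
Column 2 must total 65; the given cells sum to 41, so (5,2) = 24.
The remaining cell in column 3 is (5,3) = 65 − 60 = 5.

5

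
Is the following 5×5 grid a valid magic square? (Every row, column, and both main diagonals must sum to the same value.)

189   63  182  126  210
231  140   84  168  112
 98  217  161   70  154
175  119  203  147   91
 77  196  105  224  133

Row 1: 189 + 63 + 182 + 126 + 210 = 770.
Row 2: 231 + 140 + 84 + 168 + 112 = 735.
Row 3: 98 + 217 + 161 + 70 + 154 = 700.
Row 4: 175 + 119 + 203 + 147 + 91 = 735.
Row 5: 77 + 196 + 105 + 224 + 133 = 735.
Column 1: 189 + 231 + 98 + 175 + 77 = 770.
Column 2: 63 + 140 + 217 + 119 + 196 = 735.
Column 3: 182 + 84 + 161 + 203 + 105 = 735.
Column 4: 126 + 168 + 70 + 147 + 224 = 735.
Column 5: 210 + 112 + 154 + 91 + 133 = 700.
Main diagonal: 189 + 140 + 161 + 147 + 133 = 770.
Anti-diagonal: 210 + 168 + 161 + 119 + 77 = 735.

No — column 2 sums to 735 but row 1 sums to 770.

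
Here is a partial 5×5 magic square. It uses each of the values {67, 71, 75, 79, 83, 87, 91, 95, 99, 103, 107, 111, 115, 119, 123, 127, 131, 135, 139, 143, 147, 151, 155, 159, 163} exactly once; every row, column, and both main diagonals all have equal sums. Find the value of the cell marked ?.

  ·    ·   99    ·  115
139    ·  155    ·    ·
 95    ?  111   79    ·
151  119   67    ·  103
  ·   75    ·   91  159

The 25 entries sum to 2875, so each line sums to 2875/5 = 575.
The remaining cell in row 4 is (4,4) = 575 − 440 = 135.
Column 3 must total 575; the given cells sum to 432, so (5,3) = 143.
Row 5 must total 575; the given cells sum to 468, so (5,1) = 107.
Column 1 must total 575; the given cells sum to 492, so (1,1) = 83.
The remaining cell in main diagonal is (2,2) = 575 − 488 = 87.
The remaining cell in anti-diagonal is (2,4) = 575 − 452 = 123.
Row 2 must total 575; the given cells sum to 504, so (2,5) = 71.
Column 4 must total 575; the given cells sum to 428, so (1,4) = 147.
Column 5 must total 575; the given cells sum to 448, so (3,5) = 127.
Row 1: 83 + 99 + 147 + 115 + ? = 575, so (1,2) = 131.
The remaining cell in row 3 is (3,2) = 575 − 412 = 163.

163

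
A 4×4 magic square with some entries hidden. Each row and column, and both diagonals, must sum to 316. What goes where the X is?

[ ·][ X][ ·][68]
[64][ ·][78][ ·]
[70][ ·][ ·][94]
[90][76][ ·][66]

Using row 4: 90 + 76 + 66 + ? → (4,3) = 316 − 232 = 84.
Column 1: 64 + 70 + 90 + ? = 316, so (1,1) = 92.
Column 4 must total 316; the given cells sum to 228, so (2,4) = 88.
Anti-diagonal needs 316; the known cells sum to 236, so (3,2) = 80.
Row 2 must total 316; the given cells sum to 230, so (2,2) = 86.
Row 3 needs 316; the known cells sum to 244, so (3,3) = 72.
Column 2 must total 316; the given cells sum to 242, so (1,2) = 74.

74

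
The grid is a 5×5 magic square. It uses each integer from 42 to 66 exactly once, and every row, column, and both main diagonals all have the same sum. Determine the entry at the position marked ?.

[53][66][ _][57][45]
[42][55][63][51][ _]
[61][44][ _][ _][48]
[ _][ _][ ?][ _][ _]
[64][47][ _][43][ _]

The entries are 42 through 66, which sum to 1350, so each line sums to 1350/5 = 270.
From row 1, 270 − (53 + 66 + 57 + 45) gives (1,3) = 49.
Using row 2: 42 + 55 + 63 + 51 + ? → (2,5) = 270 − 211 = 59.
Column 1: 53 + 42 + 61 + 64 + ? = 270, so (4,1) = 50.
Column 2 needs 270; the known cells sum to 212, so (4,2) = 58.
From anti-diagonal, 270 − (45 + 51 + 58 + 64) gives (3,3) = 52.
Row 3: 61 + 44 + 52 + 48 + ? = 270, so (3,4) = 65.
The remaining cell in column 4 is (4,4) = 270 − 216 = 54.
Main diagonal must total 270; the given cells sum to 214, so (5,5) = 56.
Row 5 needs 270; the known cells sum to 210, so (5,3) = 60.
Column 3 needs 270; the known cells sum to 224, so (4,3) = 46.

46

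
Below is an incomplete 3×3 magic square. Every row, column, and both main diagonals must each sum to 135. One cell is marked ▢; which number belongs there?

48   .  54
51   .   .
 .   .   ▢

The remaining cell in row 1 is (1,2) = 135 − 102 = 33.
The remaining cell in column 1 is (3,1) = 135 − 99 = 36.
From anti-diagonal, 135 − (54 + 36) gives (2,2) = 45.
Row 2: 51 + 45 + ? = 135, so (2,3) = 39.
The remaining cell in column 2 is (3,2) = 135 − 78 = 57.
Column 3 needs 135; the known cells sum to 93, so (3,3) = 42.

42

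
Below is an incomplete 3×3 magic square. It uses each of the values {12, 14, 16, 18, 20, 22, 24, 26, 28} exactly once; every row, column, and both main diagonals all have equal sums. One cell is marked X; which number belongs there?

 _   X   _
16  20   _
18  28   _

12

The 9 entries sum to 180, so each line sums to 180/3 = 60.
Row 2: 16 + 20 + ? = 60, so (2,3) = 24.
Row 3 must total 60; the given cells sum to 46, so (3,3) = 14.
Column 1 needs 60; the known cells sum to 34, so (1,1) = 26.
From column 2, 60 − (20 + 28) gives (1,2) = 12.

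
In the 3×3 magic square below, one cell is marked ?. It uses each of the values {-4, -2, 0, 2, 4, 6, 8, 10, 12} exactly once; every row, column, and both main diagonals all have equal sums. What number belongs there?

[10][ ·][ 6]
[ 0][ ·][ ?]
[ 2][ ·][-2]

8

The 9 entries sum to 36, so each line sums to 36/3 = 12.
Row 1 must total 12; the given cells sum to 16, so (1,2) = -4.
Using row 3: 2 + (-2) + ? → (3,2) = 12 − 0 = 12.
The remaining cell in column 2 is (2,2) = 12 − 8 = 4.
From column 3, 12 − (6 + (-2)) gives (2,3) = 8.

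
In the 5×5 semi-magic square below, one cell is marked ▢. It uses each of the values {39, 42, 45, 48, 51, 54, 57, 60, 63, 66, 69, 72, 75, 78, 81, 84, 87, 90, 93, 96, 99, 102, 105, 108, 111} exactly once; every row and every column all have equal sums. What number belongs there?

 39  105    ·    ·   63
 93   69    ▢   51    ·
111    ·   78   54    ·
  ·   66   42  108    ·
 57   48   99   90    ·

The 25 entries sum to 1875, so each line sums to 1875/5 = 375.
From row 5, 375 − (57 + 48 + 99 + 90) gives (5,5) = 81.
From column 1, 375 − (39 + 93 + 111 + 57) gives (4,1) = 75.
Using column 2: 105 + 69 + 66 + 48 + ? → (3,2) = 375 − 288 = 87.
Column 4: 51 + 54 + 108 + 90 + ? = 375, so (1,4) = 72.
Row 1: 39 + 105 + 72 + 63 + ? = 375, so (1,3) = 96.
From row 3, 375 − (111 + 87 + 78 + 54) gives (3,5) = 45.
Row 4 needs 375; the known cells sum to 291, so (4,5) = 84.
Column 3 must total 375; the given cells sum to 315, so (2,3) = 60.

60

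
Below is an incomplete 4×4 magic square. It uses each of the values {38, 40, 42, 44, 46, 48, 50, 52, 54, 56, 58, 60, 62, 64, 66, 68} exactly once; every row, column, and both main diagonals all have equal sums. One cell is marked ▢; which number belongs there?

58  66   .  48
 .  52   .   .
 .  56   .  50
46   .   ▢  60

68

The 16 entries sum to 848, so each line sums to 848/4 = 212.
Row 1 needs 212; the known cells sum to 172, so (1,3) = 40.
Column 2 needs 212; the known cells sum to 174, so (4,2) = 38.
Column 4 needs 212; the known cells sum to 158, so (2,4) = 54.
The remaining cell in main diagonal is (3,3) = 212 − 170 = 42.
Anti-diagonal: 48 + 56 + 46 + ? = 212, so (2,3) = 62.
Row 2: 52 + 62 + 54 + ? = 212, so (2,1) = 44.
Row 3: 56 + 42 + 50 + ? = 212, so (3,1) = 64.
Using row 4: 46 + 38 + 60 + ? → (4,3) = 212 − 144 = 68.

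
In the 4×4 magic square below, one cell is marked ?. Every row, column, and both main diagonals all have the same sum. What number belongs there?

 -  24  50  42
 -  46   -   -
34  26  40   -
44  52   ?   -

Column 2 is complete and sums to 148; that is the magic constant.
Using row 1: 24 + 50 + 42 + ? → (1,1) = 148 − 116 = 32.
Using row 3: 34 + 26 + 40 + ? → (3,4) = 148 − 100 = 48.
The remaining cell in column 1 is (2,1) = 148 − 110 = 38.
Main diagonal: 32 + 46 + 40 + ? = 148, so (4,4) = 30.
The remaining cell in anti-diagonal is (2,3) = 148 − 112 = 36.
Row 2: 38 + 46 + 36 + ? = 148, so (2,4) = 28.
Row 4: 44 + 52 + 30 + ? = 148, so (4,3) = 22.

22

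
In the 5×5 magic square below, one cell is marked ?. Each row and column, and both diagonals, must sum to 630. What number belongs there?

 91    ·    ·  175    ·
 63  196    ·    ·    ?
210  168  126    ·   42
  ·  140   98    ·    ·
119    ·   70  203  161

105

Row 3 must total 630; the given cells sum to 546, so (3,4) = 84.
Row 5 needs 630; the known cells sum to 553, so (5,2) = 77.
Using column 1: 91 + 63 + 210 + 119 + ? → (4,1) = 630 − 483 = 147.
Column 2 must total 630; the given cells sum to 581, so (1,2) = 49.
Using main diagonal: 91 + 196 + 126 + 161 + ? → (4,4) = 630 − 574 = 56.
Row 4 must total 630; the given cells sum to 441, so (4,5) = 189.
The remaining cell in column 4 is (2,4) = 630 − 518 = 112.
Anti-diagonal needs 630; the known cells sum to 497, so (1,5) = 133.
Using row 1: 91 + 49 + 175 + 133 + ? → (1,3) = 630 − 448 = 182.
From column 3, 630 − (182 + 126 + 98 + 70) gives (2,3) = 154.
Column 5: 133 + 42 + 189 + 161 + ? = 630, so (2,5) = 105.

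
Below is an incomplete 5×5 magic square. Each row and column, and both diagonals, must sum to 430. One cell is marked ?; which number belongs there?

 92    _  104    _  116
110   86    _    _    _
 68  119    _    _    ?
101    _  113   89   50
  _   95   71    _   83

Row 4 must total 430; the given cells sum to 353, so (4,2) = 77.
Column 1 needs 430; the known cells sum to 371, so (5,1) = 59.
The remaining cell in column 2 is (1,2) = 430 − 377 = 53.
Main diagonal needs 430; the known cells sum to 350, so (3,3) = 80.
Using anti-diagonal: 116 + 80 + 77 + 59 + ? → (2,4) = 430 − 332 = 98.
Row 1 needs 430; the known cells sum to 365, so (1,4) = 65.
From row 5, 430 − (59 + 95 + 71 + 83) gives (5,4) = 122.
Column 3 must total 430; the given cells sum to 368, so (2,3) = 62.
Using column 4: 65 + 98 + 89 + 122 + ? → (3,4) = 430 − 374 = 56.
Row 2 must total 430; the given cells sum to 356, so (2,5) = 74.
The remaining cell in row 3 is (3,5) = 430 − 323 = 107.

107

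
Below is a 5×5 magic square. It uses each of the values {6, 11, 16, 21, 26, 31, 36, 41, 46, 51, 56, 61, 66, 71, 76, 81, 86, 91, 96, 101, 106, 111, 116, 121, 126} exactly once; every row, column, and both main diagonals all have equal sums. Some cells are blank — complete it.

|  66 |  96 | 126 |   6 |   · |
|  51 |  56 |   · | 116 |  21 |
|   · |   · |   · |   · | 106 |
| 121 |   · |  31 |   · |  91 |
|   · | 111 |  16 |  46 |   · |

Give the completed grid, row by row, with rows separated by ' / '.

66 96 126 6 36 / 51 56 86 116 21 / 11 41 71 101 106 / 121 26 31 61 91 / 81 111 16 46 76

The 25 entries sum to 1650, so each line sums to 1650/5 = 330.
From row 1, 330 − (66 + 96 + 126 + 6) gives (1,5) = 36.
Row 2: 51 + 56 + 116 + 21 + ? = 330, so (2,3) = 86.
From column 3, 330 − (126 + 86 + 31 + 16) gives (3,3) = 71.
Column 5 must total 330; the given cells sum to 254, so (5,5) = 76.
From main diagonal, 330 − (66 + 56 + 71 + 76) gives (4,4) = 61.
From row 4, 330 − (121 + 31 + 61 + 91) gives (4,2) = 26.
Row 5 needs 330; the known cells sum to 249, so (5,1) = 81.
Column 1: 66 + 51 + 121 + 81 + ? = 330, so (3,1) = 11.
Column 2 must total 330; the given cells sum to 289, so (3,2) = 41.
Column 4 must total 330; the given cells sum to 229, so (3,4) = 101.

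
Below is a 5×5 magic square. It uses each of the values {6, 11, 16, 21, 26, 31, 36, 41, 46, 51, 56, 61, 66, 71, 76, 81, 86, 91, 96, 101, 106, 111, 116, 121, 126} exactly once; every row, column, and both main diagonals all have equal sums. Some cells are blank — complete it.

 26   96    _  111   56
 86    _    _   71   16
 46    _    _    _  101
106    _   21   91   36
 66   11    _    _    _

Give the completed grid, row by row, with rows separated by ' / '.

The 25 entries sum to 1650, so each line sums to 1650/5 = 330.
Row 1 needs 330; the known cells sum to 289, so (1,3) = 41.
Using row 4: 106 + 21 + 91 + 36 + ? → (4,2) = 330 − 254 = 76.
The remaining cell in column 5 is (5,5) = 330 − 209 = 121.
The remaining cell in anti-diagonal is (3,3) = 330 − 269 = 61.
Main diagonal needs 330; the known cells sum to 299, so (2,2) = 31.
From row 2, 330 − (86 + 31 + 71 + 16) gives (2,3) = 126.
Column 2 must total 330; the given cells sum to 214, so (3,2) = 116.
From column 3, 330 − (41 + 126 + 61 + 21) gives (5,3) = 81.
Row 3: 46 + 116 + 61 + 101 + ? = 330, so (3,4) = 6.
Row 5 must total 330; the given cells sum to 279, so (5,4) = 51.

26 96 41 111 56 / 86 31 126 71 16 / 46 116 61 6 101 / 106 76 21 91 36 / 66 11 81 51 121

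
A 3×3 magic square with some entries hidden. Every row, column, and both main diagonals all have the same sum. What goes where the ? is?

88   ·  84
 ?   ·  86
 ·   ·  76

Column 3 is complete and sums to 246; that is the magic constant.
The remaining cell in row 1 is (1,2) = 246 − 172 = 74.
The remaining cell in main diagonal is (2,2) = 246 − 164 = 82.
The remaining cell in anti-diagonal is (3,1) = 246 − 166 = 80.
From row 2, 246 − (82 + 86) gives (2,1) = 78.

78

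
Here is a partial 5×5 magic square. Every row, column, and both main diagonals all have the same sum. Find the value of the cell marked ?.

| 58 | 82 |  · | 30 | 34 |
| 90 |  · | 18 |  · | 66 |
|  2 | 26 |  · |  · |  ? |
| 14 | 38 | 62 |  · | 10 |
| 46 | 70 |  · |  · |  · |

78

Column 1 is complete and sums to 210; that is the magic constant.
Row 1 needs 210; the known cells sum to 204, so (1,3) = 6.
Using row 4: 14 + 38 + 62 + 10 + ? → (4,4) = 210 − 124 = 86.
Column 2 must total 210; the given cells sum to 216, so (2,2) = -6.
From row 2, 210 − (90 + (-6) + 18 + 66) gives (2,4) = 42.
Anti-diagonal must total 210; the given cells sum to 160, so (3,3) = 50.
Column 3 must total 210; the given cells sum to 136, so (5,3) = 74.
Using main diagonal: 58 + (-6) + 50 + 86 + ? → (5,5) = 210 − 188 = 22.
Row 5: 46 + 70 + 74 + 22 + ? = 210, so (5,4) = -2.
Column 4 needs 210; the known cells sum to 156, so (3,4) = 54.
Column 5 needs 210; the known cells sum to 132, so (3,5) = 78.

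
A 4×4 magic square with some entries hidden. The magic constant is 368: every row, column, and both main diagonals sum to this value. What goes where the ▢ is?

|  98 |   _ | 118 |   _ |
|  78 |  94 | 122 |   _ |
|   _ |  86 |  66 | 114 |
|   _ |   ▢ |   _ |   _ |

Using row 2: 78 + 94 + 122 + ? → (2,4) = 368 − 294 = 74.
Row 3: 86 + 66 + 114 + ? = 368, so (3,1) = 102.
From column 1, 368 − (98 + 78 + 102) gives (4,1) = 90.
Column 3 needs 368; the known cells sum to 306, so (4,3) = 62.
The remaining cell in main diagonal is (4,4) = 368 − 258 = 110.
Using anti-diagonal: 122 + 86 + 90 + ? → (1,4) = 368 − 298 = 70.
Row 1 needs 368; the known cells sum to 286, so (1,2) = 82.
Row 4 needs 368; the known cells sum to 262, so (4,2) = 106.

106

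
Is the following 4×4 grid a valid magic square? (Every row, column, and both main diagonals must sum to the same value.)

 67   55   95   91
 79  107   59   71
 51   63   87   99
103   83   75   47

No — row 1 sums to 308 but anti-diagonal sums to 316.

Row 1: 67 + 55 + 95 + 91 = 308.
Row 2: 79 + 107 + 59 + 71 = 316.
Row 3: 51 + 63 + 87 + 99 = 300.
Row 4: 103 + 83 + 75 + 47 = 308.
Column 1: 67 + 79 + 51 + 103 = 300.
Column 2: 55 + 107 + 63 + 83 = 308.
Column 3: 95 + 59 + 87 + 75 = 316.
Column 4: 91 + 71 + 99 + 47 = 308.
Main diagonal: 67 + 107 + 87 + 47 = 308.
Anti-diagonal: 91 + 59 + 63 + 103 = 316.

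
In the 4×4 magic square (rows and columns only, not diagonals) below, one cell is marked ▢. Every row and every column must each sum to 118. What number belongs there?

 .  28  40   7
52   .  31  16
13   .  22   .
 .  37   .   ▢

Row 1: 28 + 40 + 7 + ? = 118, so (1,1) = 43.
Row 2 needs 118; the known cells sum to 99, so (2,2) = 19.
Column 1 needs 118; the known cells sum to 108, so (4,1) = 10.
Column 2 must total 118; the given cells sum to 84, so (3,2) = 34.
Column 3: 40 + 31 + 22 + ? = 118, so (4,3) = 25.
Row 3: 13 + 34 + 22 + ? = 118, so (3,4) = 49.
Row 4 needs 118; the known cells sum to 72, so (4,4) = 46.

46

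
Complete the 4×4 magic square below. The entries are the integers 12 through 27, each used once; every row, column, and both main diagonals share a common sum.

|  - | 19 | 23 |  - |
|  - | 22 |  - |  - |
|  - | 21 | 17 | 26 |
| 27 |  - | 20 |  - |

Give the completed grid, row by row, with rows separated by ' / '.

The entries are 12 through 27, which sum to 312, so each line sums to 312/4 = 78.
From row 3, 78 − (21 + 17 + 26) gives (3,1) = 14.
Using column 2: 19 + 22 + 21 + ? → (4,2) = 78 − 62 = 16.
Column 3 needs 78; the known cells sum to 60, so (2,3) = 18.
From anti-diagonal, 78 − (18 + 21 + 27) gives (1,4) = 12.
Row 1 needs 78; the known cells sum to 54, so (1,1) = 24.
From row 4, 78 − (27 + 16 + 20) gives (4,4) = 15.
Using column 1: 24 + 14 + 27 + ? → (2,1) = 78 − 65 = 13.
Column 4 needs 78; the known cells sum to 53, so (2,4) = 25.

24 19 23 12 / 13 22 18 25 / 14 21 17 26 / 27 16 20 15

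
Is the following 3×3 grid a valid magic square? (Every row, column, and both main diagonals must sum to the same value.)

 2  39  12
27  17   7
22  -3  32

No — row 1 sums to 53 but anti-diagonal sums to 51.

Row 1: 2 + 39 + 12 = 53.
Row 2: 27 + 17 + 7 = 51.
Row 3: 22 + (-3) + 32 = 51.
Column 1: 2 + 27 + 22 = 51.
Column 2: 39 + 17 + (-3) = 53.
Column 3: 12 + 7 + 32 = 51.
Main diagonal: 2 + 17 + 32 = 51.
Anti-diagonal: 12 + 17 + 22 = 51.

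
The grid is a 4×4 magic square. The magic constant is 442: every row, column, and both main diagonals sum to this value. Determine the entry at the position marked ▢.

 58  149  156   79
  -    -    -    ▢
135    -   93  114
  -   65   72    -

86

From row 3, 442 − (135 + 93 + 114) gives (3,2) = 100.
Column 2 must total 442; the given cells sum to 314, so (2,2) = 128.
From column 3, 442 − (156 + 93 + 72) gives (2,3) = 121.
Using main diagonal: 58 + 128 + 93 + ? → (4,4) = 442 − 279 = 163.
Anti-diagonal must total 442; the given cells sum to 300, so (4,1) = 142.
Column 1 needs 442; the known cells sum to 335, so (2,1) = 107.
Column 4: 79 + 114 + 163 + ? = 442, so (2,4) = 86.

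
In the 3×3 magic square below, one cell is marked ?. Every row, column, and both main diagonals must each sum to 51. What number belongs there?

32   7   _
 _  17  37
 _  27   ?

2

Row 1 needs 51; the known cells sum to 39, so (1,3) = 12.
Row 2 must total 51; the given cells sum to 54, so (2,1) = -3.
Column 1 needs 51; the known cells sum to 29, so (3,1) = 22.
The remaining cell in column 3 is (3,3) = 51 − 49 = 2.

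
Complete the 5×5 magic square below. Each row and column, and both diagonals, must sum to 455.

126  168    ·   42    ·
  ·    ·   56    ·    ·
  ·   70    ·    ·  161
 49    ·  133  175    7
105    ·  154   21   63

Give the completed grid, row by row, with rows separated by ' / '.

126 168 35 42 84 / 147 14 56 98 140 / 28 70 77 119 161 / 49 91 133 175 7 / 105 112 154 21 63

From row 4, 455 − (49 + 133 + 175 + 7) gives (4,2) = 91.
From row 5, 455 − (105 + 154 + 21 + 63) gives (5,2) = 112.
The remaining cell in column 2 is (2,2) = 455 − 441 = 14.
Main diagonal must total 455; the given cells sum to 378, so (3,3) = 77.
Column 3 needs 455; the known cells sum to 420, so (1,3) = 35.
Row 1: 126 + 168 + 35 + 42 + ? = 455, so (1,5) = 84.
Column 5 needs 455; the known cells sum to 315, so (2,5) = 140.
Using anti-diagonal: 84 + 77 + 91 + 105 + ? → (2,4) = 455 − 357 = 98.
From row 2, 455 − (14 + 56 + 98 + 140) gives (2,1) = 147.
Using column 1: 126 + 147 + 49 + 105 + ? → (3,1) = 455 − 427 = 28.
Using column 4: 42 + 98 + 175 + 21 + ? → (3,4) = 455 − 336 = 119.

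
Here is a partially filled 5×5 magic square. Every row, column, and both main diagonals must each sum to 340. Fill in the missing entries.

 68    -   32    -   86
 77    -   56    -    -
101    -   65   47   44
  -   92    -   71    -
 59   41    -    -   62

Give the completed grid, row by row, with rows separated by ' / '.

Using row 3: 101 + 65 + 47 + 44 + ? → (3,2) = 340 − 257 = 83.
The remaining cell in column 1 is (4,1) = 340 − 305 = 35.
Using main diagonal: 68 + 65 + 71 + 62 + ? → (2,2) = 340 − 266 = 74.
The remaining cell in anti-diagonal is (2,4) = 340 − 302 = 38.
From row 2, 340 − (77 + 74 + 56 + 38) gives (2,5) = 95.
Column 2 must total 340; the given cells sum to 290, so (1,2) = 50.
Column 5: 86 + 95 + 44 + 62 + ? = 340, so (4,5) = 53.
Using row 1: 68 + 50 + 32 + 86 + ? → (1,4) = 340 − 236 = 104.
The remaining cell in row 4 is (4,3) = 340 − 251 = 89.
Column 3 must total 340; the given cells sum to 242, so (5,3) = 98.
Column 4 must total 340; the given cells sum to 260, so (5,4) = 80.

68 50 32 104 86 / 77 74 56 38 95 / 101 83 65 47 44 / 35 92 89 71 53 / 59 41 98 80 62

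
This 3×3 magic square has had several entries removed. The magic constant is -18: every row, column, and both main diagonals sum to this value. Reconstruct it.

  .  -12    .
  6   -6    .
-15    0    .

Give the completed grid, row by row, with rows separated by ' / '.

-9 -12 3 / 6 -6 -18 / -15 0 -3

Row 2: 6 + (-6) + ? = -18, so (2,3) = -18.
Row 3 needs -18; the known cells sum to -15, so (3,3) = -3.
From column 1, -18 − (6 + (-15)) gives (1,1) = -9.
Column 3 needs -18; the known cells sum to -21, so (1,3) = 3.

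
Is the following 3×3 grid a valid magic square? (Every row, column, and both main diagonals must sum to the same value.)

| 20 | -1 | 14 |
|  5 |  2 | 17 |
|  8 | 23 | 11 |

Row 1: 20 + (-1) + 14 = 33.
Row 2: 5 + 2 + 17 = 24.
Row 3: 8 + 23 + 11 = 42.
Column 1: 20 + 5 + 8 = 33.
Column 2: -1 + 2 + 23 = 24.
Column 3: 14 + 17 + 11 = 42.
Main diagonal: 20 + 2 + 11 = 33.
Anti-diagonal: 14 + 2 + 8 = 24.

No — row 1 sums to 33 but column 3 sums to 42.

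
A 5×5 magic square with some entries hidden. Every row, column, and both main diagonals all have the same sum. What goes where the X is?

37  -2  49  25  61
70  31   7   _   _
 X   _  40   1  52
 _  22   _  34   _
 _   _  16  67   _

13

Row 1 is complete and sums to 170; that is the magic constant.
Column 3: 49 + 7 + 40 + 16 + ? = 170, so (4,3) = 58.
From column 4, 170 − (25 + 1 + 34 + 67) gives (2,4) = 43.
Using main diagonal: 37 + 31 + 40 + 34 + ? → (5,5) = 170 − 142 = 28.
Using anti-diagonal: 61 + 43 + 40 + 22 + ? → (5,1) = 170 − 166 = 4.
The remaining cell in row 2 is (2,5) = 170 − 151 = 19.
From row 5, 170 − (4 + 16 + 67 + 28) gives (5,2) = 55.
The remaining cell in column 2 is (3,2) = 170 − 106 = 64.
Column 5: 61 + 19 + 52 + 28 + ? = 170, so (4,5) = 10.
From row 3, 170 − (64 + 40 + 1 + 52) gives (3,1) = 13.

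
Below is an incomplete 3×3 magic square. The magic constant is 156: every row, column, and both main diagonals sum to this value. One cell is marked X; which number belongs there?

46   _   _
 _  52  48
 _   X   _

44

Row 2: 52 + 48 + ? = 156, so (2,1) = 56.
Using column 1: 46 + 56 + ? → (3,1) = 156 − 102 = 54.
Using main diagonal: 46 + 52 + ? → (3,3) = 156 − 98 = 58.
Using anti-diagonal: 52 + 54 + ? → (1,3) = 156 − 106 = 50.
Using row 1: 46 + 50 + ? → (1,2) = 156 − 96 = 60.
From row 3, 156 − (54 + 58) gives (3,2) = 44.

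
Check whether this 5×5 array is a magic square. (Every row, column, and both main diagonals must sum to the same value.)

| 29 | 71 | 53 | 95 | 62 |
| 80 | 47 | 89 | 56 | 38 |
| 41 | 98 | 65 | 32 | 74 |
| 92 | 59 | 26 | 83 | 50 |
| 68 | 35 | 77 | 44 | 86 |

Row 1: 29 + 71 + 53 + 95 + 62 = 310.
Row 2: 80 + 47 + 89 + 56 + 38 = 310.
Row 3: 41 + 98 + 65 + 32 + 74 = 310.
Row 4: 92 + 59 + 26 + 83 + 50 = 310.
Row 5: 68 + 35 + 77 + 44 + 86 = 310.
Column 1: 29 + 80 + 41 + 92 + 68 = 310.
Column 2: 71 + 47 + 98 + 59 + 35 = 310.
Column 3: 53 + 89 + 65 + 26 + 77 = 310.
Column 4: 95 + 56 + 32 + 83 + 44 = 310.
Column 5: 62 + 38 + 74 + 50 + 86 = 310.
Main diagonal: 29 + 47 + 65 + 83 + 86 = 310.
Anti-diagonal: 62 + 56 + 65 + 59 + 68 = 310.
All lines sum to 310.

Yes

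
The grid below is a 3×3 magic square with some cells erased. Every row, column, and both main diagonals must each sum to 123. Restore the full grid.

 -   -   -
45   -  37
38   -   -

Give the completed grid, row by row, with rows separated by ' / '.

40 39 44 / 45 41 37 / 38 43 42

From row 2, 123 − (45 + 37) gives (2,2) = 41.
Column 1 must total 123; the given cells sum to 83, so (1,1) = 40.
Main diagonal needs 123; the known cells sum to 81, so (3,3) = 42.
From anti-diagonal, 123 − (41 + 38) gives (1,3) = 44.
From row 1, 123 − (40 + 44) gives (1,2) = 39.
From row 3, 123 − (38 + 42) gives (3,2) = 43.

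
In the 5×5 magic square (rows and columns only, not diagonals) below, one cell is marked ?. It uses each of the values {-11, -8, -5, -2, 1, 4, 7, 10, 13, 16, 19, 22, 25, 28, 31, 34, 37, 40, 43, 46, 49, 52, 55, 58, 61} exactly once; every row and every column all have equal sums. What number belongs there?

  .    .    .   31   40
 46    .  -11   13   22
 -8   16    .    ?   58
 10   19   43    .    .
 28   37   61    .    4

34

The 25 entries sum to 625, so each line sums to 625/5 = 125.
Using row 2: 46 + (-11) + 13 + 22 + ? → (2,2) = 125 − 70 = 55.
Row 5 must total 125; the given cells sum to 130, so (5,4) = -5.
Column 1 must total 125; the given cells sum to 76, so (1,1) = 49.
Column 2: 55 + 16 + 19 + 37 + ? = 125, so (1,2) = -2.
Column 5 must total 125; the given cells sum to 124, so (4,5) = 1.
From row 1, 125 − (49 + (-2) + 31 + 40) gives (1,3) = 7.
Row 4 needs 125; the known cells sum to 73, so (4,4) = 52.
Column 3: 7 + (-11) + 43 + 61 + ? = 125, so (3,3) = 25.
The remaining cell in column 4 is (3,4) = 125 − 91 = 34.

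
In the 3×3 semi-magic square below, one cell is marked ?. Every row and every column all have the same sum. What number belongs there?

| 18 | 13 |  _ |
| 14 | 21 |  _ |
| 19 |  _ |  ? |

15

Column 1 is complete and sums to 51; that is the magic constant.
Row 1 must total 51; the given cells sum to 31, so (1,3) = 20.
Using row 2: 14 + 21 + ? → (2,3) = 51 − 35 = 16.
Using column 2: 13 + 21 + ? → (3,2) = 51 − 34 = 17.
Column 3 needs 51; the known cells sum to 36, so (3,3) = 15.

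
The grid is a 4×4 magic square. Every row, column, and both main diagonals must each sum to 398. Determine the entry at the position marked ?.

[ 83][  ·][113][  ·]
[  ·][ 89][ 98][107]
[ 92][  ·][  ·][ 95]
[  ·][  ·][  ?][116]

Using row 2: 89 + 98 + 107 + ? → (2,1) = 398 − 294 = 104.
Column 1 must total 398; the given cells sum to 279, so (4,1) = 119.
Column 4 needs 398; the known cells sum to 318, so (1,4) = 80.
Main diagonal: 83 + 89 + 116 + ? = 398, so (3,3) = 110.
Using anti-diagonal: 80 + 98 + 119 + ? → (3,2) = 398 − 297 = 101.
The remaining cell in row 1 is (1,2) = 398 − 276 = 122.
From column 2, 398 − (122 + 89 + 101) gives (4,2) = 86.
Column 3 needs 398; the known cells sum to 321, so (4,3) = 77.

77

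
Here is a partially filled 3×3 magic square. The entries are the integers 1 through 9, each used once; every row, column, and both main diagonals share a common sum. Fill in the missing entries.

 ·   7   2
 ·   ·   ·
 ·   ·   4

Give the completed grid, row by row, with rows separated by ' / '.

6 7 2 / 1 5 9 / 8 3 4

The entries are 1 through 9, which sum to 45, so each line sums to 45/3 = 15.
Row 1 needs 15; the known cells sum to 9, so (1,1) = 6.
The remaining cell in column 3 is (2,3) = 15 − 6 = 9.
Using main diagonal: 6 + 4 + ? → (2,2) = 15 − 10 = 5.
Using anti-diagonal: 2 + 5 + ? → (3,1) = 15 − 7 = 8.
Row 2 must total 15; the given cells sum to 14, so (2,1) = 1.
Using row 3: 8 + 4 + ? → (3,2) = 15 − 12 = 3.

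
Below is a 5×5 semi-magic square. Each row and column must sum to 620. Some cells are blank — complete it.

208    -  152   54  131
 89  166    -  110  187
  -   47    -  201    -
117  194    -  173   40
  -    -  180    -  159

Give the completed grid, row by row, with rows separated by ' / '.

Row 1: 208 + 152 + 54 + 131 + ? = 620, so (1,2) = 75.
Row 2 needs 620; the known cells sum to 552, so (2,3) = 68.
Row 4 needs 620; the known cells sum to 524, so (4,3) = 96.
Column 2 must total 620; the given cells sum to 482, so (5,2) = 138.
Column 3 must total 620; the given cells sum to 496, so (3,3) = 124.
Column 4: 54 + 110 + 201 + 173 + ? = 620, so (5,4) = 82.
Column 5 needs 620; the known cells sum to 517, so (3,5) = 103.
From row 3, 620 − (47 + 124 + 201 + 103) gives (3,1) = 145.
Row 5 must total 620; the given cells sum to 559, so (5,1) = 61.

208 75 152 54 131 / 89 166 68 110 187 / 145 47 124 201 103 / 117 194 96 173 40 / 61 138 180 82 159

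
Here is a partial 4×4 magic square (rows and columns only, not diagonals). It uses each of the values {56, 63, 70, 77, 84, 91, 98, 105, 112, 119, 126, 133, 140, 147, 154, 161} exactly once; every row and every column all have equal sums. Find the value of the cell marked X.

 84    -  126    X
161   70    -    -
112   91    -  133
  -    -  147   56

The 16 entries sum to 1736, so each line sums to 1736/4 = 434.
From row 3, 434 − (112 + 91 + 133) gives (3,3) = 98.
Column 1 needs 434; the known cells sum to 357, so (4,1) = 77.
From column 3, 434 − (126 + 98 + 147) gives (2,3) = 63.
Using row 2: 161 + 70 + 63 + ? → (2,4) = 434 − 294 = 140.
The remaining cell in row 4 is (4,2) = 434 − 280 = 154.
Using column 2: 70 + 91 + 154 + ? → (1,2) = 434 − 315 = 119.
Column 4: 140 + 133 + 56 + ? = 434, so (1,4) = 105.

105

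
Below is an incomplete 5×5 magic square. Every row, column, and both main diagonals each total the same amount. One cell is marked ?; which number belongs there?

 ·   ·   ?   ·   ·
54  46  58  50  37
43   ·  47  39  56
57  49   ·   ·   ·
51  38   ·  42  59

44

Row 2 is complete and sums to 245; that is the magic constant.
From row 3, 245 − (43 + 47 + 39 + 56) gives (3,2) = 60.
Row 5 must total 245; the given cells sum to 190, so (5,3) = 55.
Column 1 must total 245; the given cells sum to 205, so (1,1) = 40.
From column 2, 245 − (46 + 60 + 49 + 38) gives (1,2) = 52.
Main diagonal must total 245; the given cells sum to 192, so (4,4) = 53.
The remaining cell in anti-diagonal is (1,5) = 245 − 197 = 48.
From column 4, 245 − (50 + 39 + 53 + 42) gives (1,4) = 61.
Using column 5: 48 + 37 + 56 + 59 + ? → (4,5) = 245 − 200 = 45.
The remaining cell in row 1 is (1,3) = 245 − 201 = 44.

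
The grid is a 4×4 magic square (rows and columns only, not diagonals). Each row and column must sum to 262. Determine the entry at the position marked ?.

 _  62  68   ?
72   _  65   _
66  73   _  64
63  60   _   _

71

Row 3 needs 262; the known cells sum to 203, so (3,3) = 59.
From column 1, 262 − (72 + 66 + 63) gives (1,1) = 61.
Column 2 needs 262; the known cells sum to 195, so (2,2) = 67.
Column 3 needs 262; the known cells sum to 192, so (4,3) = 70.
From row 1, 262 − (61 + 62 + 68) gives (1,4) = 71.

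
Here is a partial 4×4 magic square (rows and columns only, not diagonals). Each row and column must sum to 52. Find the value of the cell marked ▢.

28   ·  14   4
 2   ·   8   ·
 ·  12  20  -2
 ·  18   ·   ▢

24

Row 1 must total 52; the given cells sum to 46, so (1,2) = 6.
Row 3 must total 52; the given cells sum to 30, so (3,1) = 22.
Using column 1: 28 + 2 + 22 + ? → (4,1) = 52 − 52 = 0.
Column 2 needs 52; the known cells sum to 36, so (2,2) = 16.
Using column 3: 14 + 8 + 20 + ? → (4,3) = 52 − 42 = 10.
From row 2, 52 − (2 + 16 + 8) gives (2,4) = 26.
Row 4 must total 52; the given cells sum to 28, so (4,4) = 24.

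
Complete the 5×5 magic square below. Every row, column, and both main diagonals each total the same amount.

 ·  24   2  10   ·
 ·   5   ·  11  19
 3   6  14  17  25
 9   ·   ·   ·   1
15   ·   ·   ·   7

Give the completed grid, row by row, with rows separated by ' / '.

Row 3 is already complete: 3 + 6 + 14 + 17 + 25 = 65, so that is the magic constant.
The remaining cell in column 5 is (1,5) = 65 − 52 = 13.
Using anti-diagonal: 13 + 11 + 14 + 15 + ? → (4,2) = 65 − 53 = 12.
Row 1 must total 65; the given cells sum to 49, so (1,1) = 16.
Column 1: 16 + 3 + 9 + 15 + ? = 65, so (2,1) = 22.
Column 2 must total 65; the given cells sum to 47, so (5,2) = 18.
Main diagonal must total 65; the given cells sum to 42, so (4,4) = 23.
The remaining cell in row 2 is (2,3) = 65 − 57 = 8.
Row 4: 9 + 12 + 23 + 1 + ? = 65, so (4,3) = 20.
Using column 3: 2 + 8 + 14 + 20 + ? → (5,3) = 65 − 44 = 21.
Column 4: 10 + 11 + 17 + 23 + ? = 65, so (5,4) = 4.

16 24 2 10 13 / 22 5 8 11 19 / 3 6 14 17 25 / 9 12 20 23 1 / 15 18 21 4 7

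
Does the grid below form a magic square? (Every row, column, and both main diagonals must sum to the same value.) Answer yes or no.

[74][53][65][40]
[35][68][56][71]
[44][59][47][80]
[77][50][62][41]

No — column 4 sums to 232 but column 3 sums to 230.

Row 1: 74 + 53 + 65 + 40 = 232.
Row 2: 35 + 68 + 56 + 71 = 230.
Row 3: 44 + 59 + 47 + 80 = 230.
Row 4: 77 + 50 + 62 + 41 = 230.
Column 1: 74 + 35 + 44 + 77 = 230.
Column 2: 53 + 68 + 59 + 50 = 230.
Column 3: 65 + 56 + 47 + 62 = 230.
Column 4: 40 + 71 + 80 + 41 = 232.
Main diagonal: 74 + 68 + 47 + 41 = 230.
Anti-diagonal: 40 + 56 + 59 + 77 = 232.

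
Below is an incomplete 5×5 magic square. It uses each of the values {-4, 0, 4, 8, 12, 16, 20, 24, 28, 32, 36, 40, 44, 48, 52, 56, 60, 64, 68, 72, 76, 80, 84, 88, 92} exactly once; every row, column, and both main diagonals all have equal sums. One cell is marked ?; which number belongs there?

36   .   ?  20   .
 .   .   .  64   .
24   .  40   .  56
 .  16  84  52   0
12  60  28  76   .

72

The 25 entries sum to 1100, so each line sums to 1100/5 = 220.
Row 4 must total 220; the given cells sum to 152, so (4,1) = 68.
Row 5 needs 220; the known cells sum to 176, so (5,5) = 44.
Using column 1: 36 + 24 + 68 + 12 + ? → (2,1) = 220 − 140 = 80.
Using column 4: 20 + 64 + 52 + 76 + ? → (3,4) = 220 − 212 = 8.
Using main diagonal: 36 + 40 + 52 + 44 + ? → (2,2) = 220 − 172 = 48.
Anti-diagonal needs 220; the known cells sum to 132, so (1,5) = 88.
Row 3 must total 220; the given cells sum to 128, so (3,2) = 92.
Using column 2: 48 + 92 + 16 + 60 + ? → (1,2) = 220 − 216 = 4.
From column 5, 220 − (88 + 56 + 0 + 44) gives (2,5) = 32.
From row 1, 220 − (36 + 4 + 20 + 88) gives (1,3) = 72.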